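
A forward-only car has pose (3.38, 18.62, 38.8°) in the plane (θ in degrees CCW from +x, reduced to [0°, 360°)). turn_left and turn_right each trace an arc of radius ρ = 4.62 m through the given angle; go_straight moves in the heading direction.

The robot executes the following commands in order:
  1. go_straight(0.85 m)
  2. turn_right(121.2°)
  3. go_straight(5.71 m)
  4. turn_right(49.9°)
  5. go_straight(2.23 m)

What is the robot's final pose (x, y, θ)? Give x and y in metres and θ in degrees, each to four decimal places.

set_pose: (x, y, θ) = (3.3800, 18.6200, 38.8000°), ρ = 4.62
go_straight(0.85): x += 0.85·cos θ, y += 0.85·sin θ → (4.0424, 19.1526, 38.8000°)
turn_right(121.2°): centre at ρ to the right, rotate −121.2° → (11.5168, 16.1631, -82.4000° ≡ 277.6000°)
go_straight(5.71): x += 5.71·cos θ, y += 5.71·sin θ → (12.2719, 10.5033, 277.6000°)
turn_right(49.9°): centre at ρ to the right, rotate −49.9° → (11.1096, 6.7829, 227.7000°)
go_straight(2.23): x += 2.23·cos θ, y += 2.23·sin θ → (9.6088, 5.1335, 227.7000°)

(9.6088, 5.1335, 227.7000°)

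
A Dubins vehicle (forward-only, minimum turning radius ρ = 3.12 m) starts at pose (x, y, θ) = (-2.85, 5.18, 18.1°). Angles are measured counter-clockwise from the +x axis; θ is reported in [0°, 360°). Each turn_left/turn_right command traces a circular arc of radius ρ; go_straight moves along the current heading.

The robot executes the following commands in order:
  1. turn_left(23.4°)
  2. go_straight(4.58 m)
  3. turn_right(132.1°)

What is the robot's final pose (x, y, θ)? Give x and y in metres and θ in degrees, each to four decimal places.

(6.8655, 6.4743, 269.4000°)

set_pose: (x, y, θ) = (-2.8500, 5.1800, 18.1000°), ρ = 3.12
turn_left(23.4°): centre at ρ to the left, rotate +23.4° → (-1.7519, 5.8089, 41.5000°)
go_straight(4.58): x += 4.58·cos θ, y += 4.58·sin θ → (1.6783, 8.8437, 41.5000°)
turn_right(132.1°): centre at ρ to the right, rotate −132.1° → (6.8655, 6.4743, -90.6000° ≡ 269.4000°)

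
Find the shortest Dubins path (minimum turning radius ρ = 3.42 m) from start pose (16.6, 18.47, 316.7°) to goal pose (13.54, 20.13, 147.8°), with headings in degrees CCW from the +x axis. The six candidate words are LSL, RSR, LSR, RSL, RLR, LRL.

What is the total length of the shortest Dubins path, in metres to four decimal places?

24.0705 m

Let ψ = atan2(Δy, Δx) = atan2(1.66, -3.06) = 151.5209° be the start→goal bearing.
Normalize: d = |goal − start| / ρ = 3.481264/3.42 = 1.017913, α = (θ_start − ψ) mod 360° = 165.1791° = 2.882919 rad, β = (θ_goal − ψ) mod 360° = 356.2791° = 6.218243 rad.
Common terms: sin α = 0.255798, cos α = -0.966730, sin β = -0.064896, cos β = 0.997892, cos(α−β) = -0.981293, d² = 1.036148. Work in radians in the unit-radius frame; every candidate has L = ρ·(t + p + q).
LSL: p² = 2 + d² − 2cos(α−β) + 2d(sin α − sin β) = 5.651612; p = √p² = 2.377312; φ = atan2(cos β − cos α, d + sin α − sin β) = 0.972693 rad; t = (φ − α) mod 2π = 4.372959 rad, q = (β − φ) mod 2π = 5.245551 rad → L = 3.42·(4.372959 + 2.377312 + 5.245551) = 3.42·11.995821 = 41.025709 m
RSR: p² = 2 + d² − 2cos(α−β) + 2d(sin β − sin α) = 4.345855; p = √p² = 2.084671; φ = atan2(cos α − cos β, d − sin α + sin β) = -1.229774 rad; t = (α − φ) mod 2π = 4.112694 rad, q = (φ − β) mod 2π = 5.118353 rad → L = 3.42·(4.112694 + 2.084671 + 5.118353) = 3.42·11.315718 = 38.699755 m
LSR: p² = d² − 2 + 2cos(α−β) + 2d(sin α + sin β) = -2.537794 < 0 → infeasible
RSL: p² = d² − 2 + 2cos(α−β) − 2d(sin α + sin β) = -3.315081 < 0 → infeasible
RLR: c = (6 − d² + 2cos(α−β) + 2d(sin α − sin β))/8 = 0.456768; p = 2π − arccos c = 5.186748 rad; φ = atan2(cos α − cos β, d − sin α + sin β) = -1.229774 rad; t = (α − φ + p/2) mod 2π = 0.422882 rad, q = (α − β − t + p) mod 2π = 1.428541 rad → L = 3.42·(0.422882 + 5.186748 + 1.428541) = 3.42·7.038171 = 24.070546 m
LRL: c = (6 − d² + 2cos(α−β) − 2d(sin α − sin β))/8 = 0.293549; p = 2π − arccos c = 5.010326 rad; φ = atan2(cos β − cos α, d + sin α − sin β) = 0.972693 rad; t = (φ − α + p/2) mod 2π = 0.594936 rad, q = (β − α − t + p) mod 2π = 1.467528 rad → L = 3.42·(0.594936 + 5.010326 + 1.467528) = 3.42·7.072790 = 24.188943 m
Shortest: RLR with L = 24.070546 m ≈ 24.0705 m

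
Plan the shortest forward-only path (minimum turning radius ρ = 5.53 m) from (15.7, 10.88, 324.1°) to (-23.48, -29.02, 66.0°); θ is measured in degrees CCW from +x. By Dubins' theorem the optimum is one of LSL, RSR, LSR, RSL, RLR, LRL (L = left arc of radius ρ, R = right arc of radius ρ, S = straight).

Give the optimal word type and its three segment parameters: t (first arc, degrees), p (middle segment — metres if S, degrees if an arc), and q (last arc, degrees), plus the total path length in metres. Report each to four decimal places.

RSR: t = 93.4484°, p = 48.7126 m, q = 164.6516°, L = 73.6236 m

Let ψ = atan2(Δy, Δx) = atan2(-39.90, -39.18) = -134.4784° be the start→goal bearing.
Normalize: d = |goal − start| / ρ = 55.920322/5.53 = 10.112174, α = (θ_start − ψ) mod 360° = 98.5784° = 1.720517 rad, β = (θ_goal − ψ) mod 360° = 200.4784° = 3.499007 rad.
Common terms: sin α = 0.988813, cos α = -0.149162, sin β = -0.349853, cos β = -0.936804, cos(α−β) = -0.206204, d² = 102.256062. Work in radians in the unit-radius frame; every candidate has L = ρ·(t + p + q).
LSL: p² = 2 + d² − 2cos(α−β) + 2d(sin α − sin β) = 131.742123; p = √p² = 11.477897; φ = atan2(cos β − cos α, d + sin α − sin β) = -0.068677 rad; t = (φ − α) mod 2π = 4.493992 rad, q = (β − φ) mod 2π = 3.567684 rad → L = 5.53·(4.493992 + 11.477897 + 3.567684) = 5.53·19.539573 = 108.053838 m
RSR: p² = 2 + d² − 2cos(α−β) + 2d(sin β − sin α) = 77.594818; p = √p² = 8.808792; φ = atan2(cos α − cos β, d − sin α + sin β) = 0.089535 rad; t = (α − φ) mod 2π = 1.630982 rad, q = (φ − β) mod 2π = 2.873713 rad → L = 5.53·(1.630982 + 8.808792 + 2.873713) = 5.53·13.313487 = 73.623582 m
LSR: p² = d² − 2 + 2cos(α−β) + 2d(sin α + sin β) = 112.766189; p = √p² = 10.619143; φ = atan2(−cos α − cos β, d + sin α + sin β) − atan2(−2, p) = 0.286826 rad; t = (φ − α) mod 2π = 4.849495 rad, q = (φ − β) mod 2π = 3.071004 rad → L = 5.53·(4.849495 + 10.619143 + 3.071004) = 5.53·18.539642 = 102.524220 m
RSL: p² = d² − 2 + 2cos(α−β) − 2d(sin α + sin β) = 86.921118; p = √p² = 9.323150; φ = atan2(cos α + cos β, d − sin α − sin β) − atan2(2, p) = -0.325454 rad; t = (α − φ) mod 2π = 2.045971 rad, q = (β − φ) mod 2π = 3.824462 rad → L = 5.53·(2.045971 + 9.323150 + 3.824462) = 5.53·15.193582 = 84.020511 m
RLR: c = (6 − d² + 2cos(α−β) + 2d(sin α − sin β))/8 = -8.699352, |c| > 1 → infeasible
LRL: c = (6 − d² + 2cos(α−β) − 2d(sin α − sin β))/8 = -15.467765, |c| > 1 → infeasible
Shortest: RSR with L = 73.623582 m ≈ 73.6236 m
Convert RSR to answer units (arcs ×180/π): t = 1.630982·180/π = 93.4484°, p = ρ·p = 5.53·8.808792 = 48.7126 m, q = 2.873713·180/π = 164.6516°, L = 73.6236 m.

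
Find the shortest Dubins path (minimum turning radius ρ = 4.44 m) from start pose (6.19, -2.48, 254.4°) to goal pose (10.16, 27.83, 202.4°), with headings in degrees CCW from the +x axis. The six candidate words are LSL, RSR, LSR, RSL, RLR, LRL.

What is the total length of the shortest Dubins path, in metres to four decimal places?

51.3018 m

Let ψ = atan2(Δy, Δx) = atan2(30.31, 3.97) = 82.5379° be the start→goal bearing.
Normalize: d = |goal − start| / ρ = 30.568889/4.44 = 6.884885, α = (θ_start − ψ) mod 360° = 171.8621° = 2.999560 rad, β = (θ_goal − ψ) mod 360° = 119.8621° = 2.091989 rad.
Common terms: sin α = 0.141556, cos α = -0.989930, sin β = 0.867226, cos β = -0.497914, cos(α−β) = 0.615661, d² = 47.401642. Work in radians in the unit-radius frame; every candidate has L = ρ·(t + p + q).
LSL: p² = 2 + d² − 2cos(α−β) + 2d(sin α − sin β) = 38.178005; p = √p² = 6.178835; φ = atan2(cos β − cos α, d + sin α − sin β) = 0.079714 rad; t = (φ − α) mod 2π = 3.363339 rad, q = (β − φ) mod 2π = 2.012275 rad → L = 4.44·(3.363339 + 6.178835 + 2.012275) = 4.44·11.554449 = 51.301755 m
RSR: p² = 2 + d² − 2cos(α−β) + 2d(sin β − sin α) = 58.162632; p = √p² = 7.626443; φ = atan2(cos α − cos β, d − sin α + sin β) = -0.064559 rad; t = (α − φ) mod 2π = 3.064119 rad, q = (φ − β) mod 2π = 4.126637 rad → L = 4.44·(3.064119 + 7.626443 + 4.126637) = 4.44·14.817199 = 65.788366 m
LSR: p² = d² − 2 + 2cos(α−β) + 2d(sin α + sin β) = 60.523661; p = √p² = 7.779695; φ = atan2(−cos α − cos β, d + sin α + sin β) − atan2(−2, p) = 0.437931 rad; t = (φ − α) mod 2π = 3.721556 rad, q = (φ − β) mod 2π = 4.629127 rad → L = 4.44·(3.721556 + 7.779695 + 4.629127) = 4.44·16.130379 = 71.618883 m
RSL: p² = d² − 2 + 2cos(α−β) − 2d(sin α + sin β) = 32.742268; p = √p² = 5.722086; φ = atan2(cos α + cos β, d − sin α − sin β) − atan2(2, p) = -0.584240 rad; t = (α − φ) mod 2π = 3.583800 rad, q = (β − φ) mod 2π = 2.676229 rad → L = 4.44·(3.583800 + 5.722086 + 2.676229) = 4.44·11.982115 = 53.200591 m
RLR: c = (6 − d² + 2cos(α−β) + 2d(sin α − sin β))/8 = -6.270329, |c| > 1 → infeasible
LRL: c = (6 − d² + 2cos(α−β) − 2d(sin α − sin β))/8 = -3.772251, |c| > 1 → infeasible
Shortest: LSL with L = 51.301755 m ≈ 51.3018 m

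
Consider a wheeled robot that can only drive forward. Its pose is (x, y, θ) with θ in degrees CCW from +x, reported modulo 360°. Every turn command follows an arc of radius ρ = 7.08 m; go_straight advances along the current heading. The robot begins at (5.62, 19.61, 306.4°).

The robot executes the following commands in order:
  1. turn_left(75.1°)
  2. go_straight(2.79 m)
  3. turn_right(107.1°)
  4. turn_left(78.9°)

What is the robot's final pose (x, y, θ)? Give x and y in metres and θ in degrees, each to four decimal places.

set_pose: (x, y, θ) = (5.6200, 19.6100, 306.4000°), ρ = 7.08
turn_left(75.1°): centre at ρ to the left, rotate +75.1° → (13.9135, 17.2240, 381.5000° ≡ 21.5000°)
go_straight(2.79): x += 2.79·cos θ, y += 2.79·sin θ → (16.5093, 18.2466, 21.5000°)
turn_right(107.1°): centre at ρ to the right, rotate −107.1° → (26.1633, 12.2024, -85.6000° ≡ 274.4000°)
turn_left(78.9°): centre at ρ to the left, rotate +78.9° → (32.3964, 5.7139, 353.3000°)

(32.3964, 5.7139, 353.3000°)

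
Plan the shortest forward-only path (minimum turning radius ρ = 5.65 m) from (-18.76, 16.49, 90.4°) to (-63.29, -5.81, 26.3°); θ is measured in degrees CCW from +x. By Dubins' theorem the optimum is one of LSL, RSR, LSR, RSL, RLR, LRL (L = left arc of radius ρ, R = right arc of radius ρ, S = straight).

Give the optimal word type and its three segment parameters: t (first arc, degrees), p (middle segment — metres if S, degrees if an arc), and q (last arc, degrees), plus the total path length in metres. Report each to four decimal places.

LSL: t = 112.1636°, p = 44.8138 m, q = 183.7364°, L = 73.9928 m

Let ψ = atan2(Δy, Δx) = atan2(-22.30, -44.53) = -153.3989° be the start→goal bearing.
Normalize: d = |goal − start| / ρ = 49.801716/5.65 = 8.814463, α = (θ_start − ψ) mod 360° = 243.7989° = 4.255094 rad, β = (θ_goal − ψ) mod 360° = 179.6989° = 3.136338 rad.
Common terms: sin α = -0.897250, cos α = -0.441523, sin β = 0.005255, cos β = -0.999986, cos(α−β) = 0.436802, d² = 77.694758. Work in radians in the unit-radius frame; every candidate has L = ρ·(t + p + q).
LSL: p² = 2 + d² − 2cos(α−β) + 2d(sin α − sin β) = 62.910965; p = √p² = 7.931643; φ = atan2(cos β − cos α, d + sin α − sin β) = -0.070468 rad; t = (φ − α) mod 2π = 1.957623 rad, q = (β − φ) mod 2π = 3.206806 rad → L = 5.65·(1.957623 + 7.931643 + 3.206806) = 5.65·13.096073 = 73.992810 m
RSR: p² = 2 + d² − 2cos(α−β) + 2d(sin β − sin α) = 94.731343; p = √p² = 9.733003; φ = atan2(cos α − cos β, d − sin α + sin β) = 0.057410 rad; t = (α − φ) mod 2π = 4.197684 rad, q = (φ − β) mod 2π = 3.204257 rad → L = 5.65·(4.197684 + 9.733003 + 3.204257) = 5.65·17.134944 = 96.812434 m
LSR: p² = d² − 2 + 2cos(α−β) + 2d(sin α + sin β) = 60.843437; p = √p² = 7.800220; φ = atan2(−cos α − cos β, d + sin α + sin β) − atan2(−2, p) = 0.430979 rad; t = (φ − α) mod 2π = 2.459070 rad, q = (φ − β) mod 2π = 3.577826 rad → L = 5.65·(2.459070 + 7.800220 + 3.577826) = 5.65·13.837117 = 78.179709 m
RSL: p² = d² − 2 + 2cos(α−β) − 2d(sin α + sin β) = 92.293285; p = √p² = 9.606939; φ = atan2(cos α + cos β, d − sin α − sin β) − atan2(2, p) = -0.352684 rad; t = (α − φ) mod 2π = 4.607778 rad, q = (β − φ) mod 2π = 3.489022 rad → L = 5.65·(4.607778 + 9.606939 + 3.489022) = 5.65·17.703739 = 100.026127 m
RLR: c = (6 − d² + 2cos(α−β) + 2d(sin α − sin β))/8 = -10.841418, |c| > 1 → infeasible
LRL: c = (6 − d² + 2cos(α−β) − 2d(sin α − sin β))/8 = -6.863871, |c| > 1 → infeasible
Shortest: LSL with L = 73.992810 m ≈ 73.9928 m
Convert LSL to answer units (arcs ×180/π): t = 1.957623·180/π = 112.1636°, p = ρ·p = 5.65·7.931643 = 44.8138 m, q = 3.206806·180/π = 183.7364°, L = 73.9928 m.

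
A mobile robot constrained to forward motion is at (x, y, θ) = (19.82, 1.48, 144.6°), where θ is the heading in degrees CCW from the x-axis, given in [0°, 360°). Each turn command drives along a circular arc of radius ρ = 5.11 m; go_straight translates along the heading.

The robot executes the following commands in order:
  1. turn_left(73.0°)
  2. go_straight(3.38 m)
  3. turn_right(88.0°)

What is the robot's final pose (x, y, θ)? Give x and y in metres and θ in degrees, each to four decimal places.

set_pose: (x, y, θ) = (19.8200, 1.4800, 144.6000°), ρ = 5.11
turn_left(73.0°): centre at ρ to the left, rotate +73.0° → (13.7420, 1.3633, 217.6000°)
go_straight(3.38): x += 3.38·cos θ, y += 3.38·sin θ → (11.0641, -0.6990, 217.6000°)
turn_right(88.0°): centre at ρ to the right, rotate −88.0° → (4.0089, 0.0924, 129.6000°)

(4.0089, 0.0924, 129.6000°)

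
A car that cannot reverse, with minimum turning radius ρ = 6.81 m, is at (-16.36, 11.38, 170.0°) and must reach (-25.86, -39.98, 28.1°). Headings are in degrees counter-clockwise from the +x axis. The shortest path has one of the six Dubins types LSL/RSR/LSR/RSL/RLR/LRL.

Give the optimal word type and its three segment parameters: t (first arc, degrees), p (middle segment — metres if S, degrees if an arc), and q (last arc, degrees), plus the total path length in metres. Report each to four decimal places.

LSL: t = 83.3944°, p = 40.3281 m, q = 134.7056°, L = 66.2508 m

Let ψ = atan2(Δy, Δx) = atan2(-51.36, -9.50) = -100.4795° be the start→goal bearing.
Normalize: d = |goal − start| / ρ = 52.231213/6.81 = 7.669782, α = (θ_start − ψ) mod 360° = 270.4795° = 4.720758 rad, β = (θ_goal − ψ) mod 360° = 128.5795° = 2.244135 rad.
Common terms: sin α = -0.999965, cos α = 0.008369, sin β = 0.781744, cos β = -0.623600, cos(α−β) = -0.786935, d² = 58.825550. Work in radians in the unit-radius frame; every candidate has L = ρ·(t + p + q).
LSL: p² = 2 + d² − 2cos(α−β) + 2d(sin α − sin β) = 35.068787; p = √p² = 5.921890; φ = atan2(cos β − cos α, d + sin α − sin β) = -0.106921 rad; t = (φ − α) mod 2π = 1.455507 rad, q = (β − φ) mod 2π = 2.351056 rad → L = 6.81·(1.455507 + 5.921890 + 2.351056) = 6.81·9.728454 = 66.250769 m
RSR: p² = 2 + d² − 2cos(α−β) + 2d(sin β − sin α) = 89.730054; p = √p² = 9.472595; φ = atan2(cos α − cos β, d − sin α + sin β) = 0.066765 rad; t = (α − φ) mod 2π = 4.653993 rad, q = (φ − β) mod 2π = 4.105815 rad → L = 6.81·(4.653993 + 9.472595 + 4.105815) = 6.81·18.232402 = 124.162660 m
LSR: p² = d² − 2 + 2cos(α−β) + 2d(sin α + sin β) = 51.904261; p = √p² = 7.204461; φ = atan2(−cos α − cos β, d + sin α + sin β) − atan2(−2, p) = 0.353164 rad; t = (φ − α) mod 2π = 1.915592 rad, q = (φ − β) mod 2π = 4.392214 rad → L = 6.81·(1.915592 + 7.204461 + 4.392214) = 6.81·13.512267 = 92.018541 m
RSL: p² = d² − 2 + 2cos(α−β) − 2d(sin α + sin β) = 58.599099; p = √p² = 7.655005; φ = atan2(cos α + cos β, d − sin α − sin β) − atan2(2, p) = -0.333393 rad; t = (α − φ) mod 2π = 5.054150 rad, q = (β − φ) mod 2π = 2.577528 rad → L = 6.81·(5.054150 + 7.655005 + 2.577528) = 6.81·15.286683 = 104.102314 m
RLR: c = (6 − d² + 2cos(α−β) + 2d(sin α − sin β))/8 = -10.216257, |c| > 1 → infeasible
LRL: c = (6 − d² + 2cos(α−β) − 2d(sin α − sin β))/8 = -3.383598, |c| > 1 → infeasible
Shortest: LSL with L = 66.250769 m ≈ 66.2508 m
Convert LSL to answer units (arcs ×180/π): t = 1.455507·180/π = 83.3944°, p = ρ·p = 6.81·5.921890 = 40.3281 m, q = 2.351056·180/π = 134.7056°, L = 66.2508 m.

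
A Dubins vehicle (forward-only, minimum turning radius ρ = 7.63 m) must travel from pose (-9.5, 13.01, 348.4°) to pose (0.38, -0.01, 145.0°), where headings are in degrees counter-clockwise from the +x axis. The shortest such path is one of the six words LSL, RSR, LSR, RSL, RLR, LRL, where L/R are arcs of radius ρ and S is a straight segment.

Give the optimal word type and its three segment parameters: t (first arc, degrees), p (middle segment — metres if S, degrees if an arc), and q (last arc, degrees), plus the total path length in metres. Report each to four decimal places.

LSR: t = 16.4068°, p = 11.4838 m, q = 219.8068°, L = 42.9401 m

Let ψ = atan2(Δy, Δx) = atan2(-13.02, 9.88) = -52.8076° be the start→goal bearing.
Normalize: d = |goal − start| / ρ = 16.344259/7.63 = 2.142105, α = (θ_start − ψ) mod 360° = 41.2076° = 0.719208 rad, β = (θ_goal − ψ) mod 360° = 197.8076° = 3.452394 rad.
Common terms: sin α = 0.658789, cos α = 0.752328, sin β = -0.305821, cos β = -0.952089, cos(α−β) = -0.917755, d² = 4.588613. Work in radians in the unit-radius frame; every candidate has L = ρ·(t + p + q).
LSL: p² = 2 + d² − 2cos(α−β) + 2d(sin α − sin β) = 12.556715; p = √p² = 3.543546; φ = atan2(cos β − cos α, d + sin α − sin β) = -0.501786 rad; t = (φ − α) mod 2π = 5.062192 rad, q = (β − φ) mod 2π = 3.954179 rad → L = 7.63·(5.062192 + 3.543546 + 3.954179) = 7.63·12.559917 = 95.832163 m
RSR: p² = 2 + d² − 2cos(α−β) + 2d(sin β − sin α) = 4.291528; p = √p² = 2.071600; φ = atan2(cos α − cos β, d − sin α + sin β) = 0.966239 rad; t = (α − φ) mod 2π = 6.036155 rad, q = (φ − β) mod 2π = 3.797030 rad → L = 7.63·(6.036155 + 2.071600 + 3.797030) = 7.63·11.904785 = 90.833513 m
LSR: p² = d² − 2 + 2cos(α−β) + 2d(sin α + sin β) = 2.265291; p = √p² = 1.505088; φ = atan2(−cos α − cos β, d + sin α + sin β) − atan2(−2, p) = 1.005561 rad; t = (φ − α) mod 2π = 0.286353 rad, q = (φ − β) mod 2π = 3.836352 rad → L = 7.63·(0.286353 + 1.505088 + 3.836352) = 7.63·5.627793 = 42.940064 m
RSL: p² = d² − 2 + 2cos(α−β) − 2d(sin α + sin β) = -0.759084 < 0 → infeasible
RLR: c = (6 − d² + 2cos(α−β) + 2d(sin α − sin β))/8 = 0.463559; p = 2π − arccos c = 5.194397 rad; φ = atan2(cos α − cos β, d − sin α + sin β) = 0.966239 rad; t = (α − φ + p/2) mod 2π = 2.350168 rad, q = (α − β − t + p) mod 2π = 0.111043 rad → L = 7.63·(2.350168 + 5.194397 + 0.111043) = 7.63·7.655608 = 58.412285 m
LRL: c = (6 − d² + 2cos(α−β) − 2d(sin α − sin β))/8 = -0.569589; p = 2π − arccos c = 4.106383 rad; φ = atan2(cos β − cos α, d + sin α − sin β) = -0.501786 rad; t = (φ − α + p/2) mod 2π = 0.832198 rad, q = (β − α − t + p) mod 2π = 6.007371 rad → L = 7.63·(0.832198 + 4.106383 + 6.007371) = 7.63·10.945951 = 83.517607 m
Shortest: LSR with L = 42.940064 m ≈ 42.9401 m
Convert LSR to answer units (arcs ×180/π): t = 0.286353·180/π = 16.4068°, p = ρ·p = 7.63·1.505088 = 11.4838 m, q = 3.836352·180/π = 219.8068°, L = 42.9401 m.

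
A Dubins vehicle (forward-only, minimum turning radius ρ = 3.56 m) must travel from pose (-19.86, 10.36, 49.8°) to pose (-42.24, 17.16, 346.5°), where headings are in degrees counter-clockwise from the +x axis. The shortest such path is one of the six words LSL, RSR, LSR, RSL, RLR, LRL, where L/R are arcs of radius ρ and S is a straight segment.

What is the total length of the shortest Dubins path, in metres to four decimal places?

Let ψ = atan2(Δy, Δx) = atan2(6.80, -22.38) = 163.0990° be the start→goal bearing.
Normalize: d = |goal − start| / ρ = 23.390263/3.56 = 6.570299, α = (θ_start − ψ) mod 360° = 246.7010° = 4.305745 rad, β = (θ_goal − ψ) mod 360° = 183.4010° = 3.200952 rad.
Common terms: sin α = -0.918453, cos α = -0.395529, sin β = -0.059324, cos β = -0.998239, cos(α−β) = 0.449319, d² = 43.168823. Work in radians in the unit-radius frame; every candidate has L = ρ·(t + p + q).
LSL: p² = 2 + d² − 2cos(α−β) + 2d(sin α − sin β) = 32.980714; p = √p² = 5.742884; φ = atan2(cos β − cos α, d + sin α − sin β) = -0.105143 rad; t = (φ − α) mod 2π = 1.872298 rad, q = (β − φ) mod 2π = 3.306094 rad → L = 3.56·(1.872298 + 5.742884 + 3.306094) = 3.56·10.921276 = 38.879741 m
RSR: p² = 2 + d² − 2cos(α−β) + 2d(sin β − sin α) = 55.559657; p = √p² = 7.453835; φ = atan2(cos α − cos β, d − sin α + sin β) = 0.080947 rad; t = (α − φ) mod 2π = 4.224798 rad, q = (φ − β) mod 2π = 3.163181 rad → L = 3.56·(4.224798 + 7.453835 + 3.163181) = 3.56·14.841814 = 52.836857 m
LSR: p² = d² − 2 + 2cos(α−β) + 2d(sin α + sin β) = 29.218880; p = √p² = 5.405449; φ = atan2(−cos α − cos β, d + sin α + sin β) − atan2(−2, p) = 0.598622 rad; t = (φ − α) mod 2π = 2.576062 rad, q = (φ − β) mod 2π = 3.680855 rad → L = 3.56·(2.576062 + 5.405449 + 3.680855) = 3.56·11.662366 = 41.518024 m
RSL: p² = d² − 2 + 2cos(α−β) − 2d(sin α + sin β) = 54.916043; p = √p² = 7.410536; φ = atan2(cos α + cos β, d − sin α − sin β) − atan2(2, p) = -0.446201 rad; t = (α − φ) mod 2π = 4.751946 rad, q = (β − φ) mod 2π = 3.647153 rad → L = 3.56·(4.751946 + 7.410536 + 3.647153) = 3.56·15.809635 = 56.282299 m
RLR: c = (6 − d² + 2cos(α−β) + 2d(sin α − sin β))/8 = -5.944957, |c| > 1 → infeasible
LRL: c = (6 − d² + 2cos(α−β) − 2d(sin α − sin β))/8 = -3.122589, |c| > 1 → infeasible
Shortest: LSL with L = 38.879741 m ≈ 38.8797 m

38.8797 m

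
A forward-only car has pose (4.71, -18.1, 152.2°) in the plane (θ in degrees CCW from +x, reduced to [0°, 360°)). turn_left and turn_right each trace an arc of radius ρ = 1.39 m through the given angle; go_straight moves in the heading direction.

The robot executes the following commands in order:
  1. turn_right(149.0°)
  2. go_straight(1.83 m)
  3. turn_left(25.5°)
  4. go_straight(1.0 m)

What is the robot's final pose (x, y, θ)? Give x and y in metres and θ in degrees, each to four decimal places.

set_pose: (x, y, θ) = (4.7100, -18.1000, 152.2000°), ρ = 1.39
turn_right(149.0°): centre at ρ to the right, rotate −149.0° → (5.2807, -15.4826, 3.2000°)
go_straight(1.83): x += 1.83·cos θ, y += 1.83·sin θ → (7.1078, -15.3804, 3.2000°)
turn_left(25.5°): centre at ρ to the left, rotate +25.5° → (7.6978, -15.2118, 28.7000°)
go_straight(1.0): x += 1.0·cos θ, y += 1.0·sin θ → (8.5749, -14.7316, 28.7000°)

(8.5749, -14.7316, 28.7000°)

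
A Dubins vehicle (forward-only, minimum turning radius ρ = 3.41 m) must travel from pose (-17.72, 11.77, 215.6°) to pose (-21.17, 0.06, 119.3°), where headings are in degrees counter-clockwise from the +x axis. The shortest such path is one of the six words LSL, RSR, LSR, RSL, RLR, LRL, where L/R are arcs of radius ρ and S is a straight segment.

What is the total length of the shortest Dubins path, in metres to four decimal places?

Let ψ = atan2(Δy, Δx) = atan2(-11.71, -3.45) = -106.4160° be the start→goal bearing.
Normalize: d = |goal − start| / ρ = 12.207645/3.41 = 3.579955, α = (θ_start − ψ) mod 360° = 322.0160° = 5.620240 rad, β = (θ_goal − ψ) mod 360° = 225.7160° = 3.939488 rad.
Common terms: sin α = -0.615441, cos α = 0.788183, sin β = -0.715888, cos β = -0.698215, cos(α−β) = -0.109734, d² = 12.816075. Work in radians in the unit-radius frame; every candidate has L = ρ·(t + p + q).
LSL: p² = 2 + d² − 2cos(α−β) + 2d(sin α − sin β) = 15.754735; p = √p² = 3.969223; φ = atan2(cos β − cos α, d + sin α − sin β) = -0.383837 rad; t = (φ − α) mod 2π = 0.279109 rad, q = (β − φ) mod 2π = 4.323325 rad → L = 3.41·(0.279109 + 3.969223 + 4.323325) = 3.41·8.571657 = 29.229349 m
RSR: p² = 2 + d² − 2cos(α−β) + 2d(sin β − sin α) = 14.316352; p = √p² = 3.783696; φ = atan2(cos α − cos β, d − sin α + sin β) = 0.403721 rad; t = (α − φ) mod 2π = 5.216519 rad, q = (φ − β) mod 2π = 2.747418 rad → L = 3.41·(5.216519 + 3.783696 + 2.747418) = 3.41·11.747633 = 40.059428 m
LSR: p² = d² − 2 + 2cos(α−β) + 2d(sin α + sin β) = 1.064411; p = √p² = 1.031703; φ = atan2(−cos α − cos β, d + sin α + sin β) − atan2(−2, p) = 1.054559 rad; t = (φ − α) mod 2π = 1.717505 rad, q = (φ − β) mod 2π = 3.398257 rad → L = 3.41·(1.717505 + 1.031703 + 3.398257) = 3.41·6.147464 = 20.962853 m
RSL: p² = d² − 2 + 2cos(α−β) − 2d(sin α + sin β) = 20.128802; p = √p² = 4.486513; φ = atan2(cos α + cos β, d − sin α − sin β) − atan2(2, p) = -0.401023 rad; t = (α − φ) mod 2π = 6.021263 rad, q = (β − φ) mod 2π = 4.340511 rad → L = 3.41·(6.021263 + 4.486513 + 4.340511) = 3.41·14.848287 = 50.632658 m
RLR: c = (6 − d² + 2cos(α−β) + 2d(sin α − sin β))/8 = -0.789544; p = 2π − arccos c = 3.802323 rad; φ = atan2(cos α − cos β, d − sin α + sin β) = 0.403721 rad; t = (α − φ + p/2) mod 2π = 0.834495 rad, q = (α − β − t + p) mod 2π = 4.648580 rad → L = 3.41·(0.834495 + 3.802323 + 4.648580) = 3.41·9.285399 = 31.663210 m
LRL: c = (6 − d² + 2cos(α−β) − 2d(sin α − sin β))/8 = -0.969342; p = 2π − arccos c = 3.389851 rad; φ = atan2(cos β − cos α, d + sin α − sin β) = -0.383837 rad; t = (φ − α + p/2) mod 2π = 1.974034 rad, q = (β − α − t + p) mod 2π = 6.018250 rad → L = 3.41·(1.974034 + 3.389851 + 6.018250) = 3.41·11.382135 = 38.813080 m
Shortest: LSR with L = 20.962853 m ≈ 20.9629 m

20.9629 m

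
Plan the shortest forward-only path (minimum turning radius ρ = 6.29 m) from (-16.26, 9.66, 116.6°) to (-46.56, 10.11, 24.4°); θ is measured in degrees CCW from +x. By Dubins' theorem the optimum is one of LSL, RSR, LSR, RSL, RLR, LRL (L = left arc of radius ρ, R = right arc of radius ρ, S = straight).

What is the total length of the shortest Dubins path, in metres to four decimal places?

51.3213 m

Let ψ = atan2(Δy, Δx) = atan2(0.45, -30.30) = 179.1491° be the start→goal bearing.
Normalize: d = |goal − start| / ρ = 30.303341/6.29 = 4.817701, α = (θ_start − ψ) mod 360° = 297.4509° = 5.191497 rad, β = (θ_goal − ψ) mod 360° = 205.2509° = 3.582303 rad.
Common terms: sin α = -0.887406, cos α = 0.460988, sin β = -0.426582, cos β = -0.904449, cos(α−β) = -0.038388, d² = 23.210246. Work in radians in the unit-radius frame; every candidate has L = ρ·(t + p + q).
LSL: p² = 2 + d² − 2cos(α−β) + 2d(sin α − sin β) = 20.846796; p = √p² = 4.565829; φ = atan2(cos β − cos α, d + sin α − sin β) = -0.303703 rad; t = (φ − α) mod 2π = 0.787986 rad, q = (β − φ) mod 2π = 3.886006 rad → L = 6.29·(0.787986 + 4.565829 + 3.886006) = 6.29·9.239821 = 58.118474 m
RSR: p² = 2 + d² − 2cos(α−β) + 2d(sin β − sin α) = 29.727248; p = √p² = 5.452270; φ = atan2(cos α − cos β, d − sin α + sin β) = 0.253129 rad; t = (α − φ) mod 2π = 4.938368 rad, q = (φ − β) mod 2π = 2.954011 rad → L = 6.29·(4.938368 + 5.452270 + 2.954011) = 6.29·13.344649 = 83.937841 m
LSR: p² = d² − 2 + 2cos(α−β) + 2d(sin α + sin β) = 8.472659; p = √p² = 2.910783; φ = atan2(−cos α − cos β, d + sin α + sin β) − atan2(−2, p) = 0.727915 rad; t = (φ − α) mod 2π = 1.819604 rad, q = (φ − β) mod 2π = 3.428797 rad → L = 6.29·(1.819604 + 2.910783 + 3.428797) = 6.29·8.159184 = 51.321268 m
RSL: p² = d² − 2 + 2cos(α−β) − 2d(sin α + sin β) = 33.794283; p = √p² = 5.813285; φ = atan2(cos α + cos β, d − sin α − sin β) − atan2(2, p) = -0.403552 rad; t = (α − φ) mod 2π = 5.595049 rad, q = (β − φ) mod 2π = 3.985855 rad → L = 6.29·(5.595049 + 5.813285 + 3.985855) = 6.29·15.394190 = 96.829452 m
RLR: c = (6 − d² + 2cos(α−β) + 2d(sin α − sin β))/8 = -2.715906, |c| > 1 → infeasible
LRL: c = (6 − d² + 2cos(α−β) − 2d(sin α − sin β))/8 = -1.605850, |c| > 1 → infeasible
Shortest: LSR with L = 51.321268 m ≈ 51.3213 m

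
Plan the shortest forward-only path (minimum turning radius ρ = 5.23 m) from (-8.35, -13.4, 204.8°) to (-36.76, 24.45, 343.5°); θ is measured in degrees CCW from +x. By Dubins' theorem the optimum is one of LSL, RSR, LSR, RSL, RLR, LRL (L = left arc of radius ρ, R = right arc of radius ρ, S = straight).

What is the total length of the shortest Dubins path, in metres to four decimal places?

59.6504 m

Let ψ = atan2(Δy, Δx) = atan2(37.85, -28.41) = 126.8917° be the start→goal bearing.
Normalize: d = |goal − start| / ρ = 47.326003/5.23 = 9.048949, α = (θ_start − ψ) mod 360° = 77.9083° = 1.359757 rad, β = (θ_goal − ψ) mod 360° = 216.6083° = 3.780528 rad.
Common terms: sin α = 0.977814, cos α = 0.209477, sin β = -0.596341, cos β = -0.802731, cos(α−β) = -0.751264, d² = 81.883479. Work in radians in the unit-radius frame; every candidate has L = ρ·(t + p + q).
LSL: p² = 2 + d² − 2cos(α−β) + 2d(sin α − sin β) = 113.874902; p = √p² = 10.671218; φ = atan2(cos β − cos α, d + sin α − sin β) = -0.094997 rad; t = (φ − α) mod 2π = 4.828432 rad, q = (β − φ) mod 2π = 3.875525 rad → L = 5.23·(4.828432 + 10.671218 + 3.875525) = 5.23·19.375175 = 101.332167 m
RSR: p² = 2 + d² − 2cos(α−β) + 2d(sin β − sin α) = 56.897111; p = √p² = 7.543017; φ = atan2(cos α − cos β, d − sin α + sin β) = 0.134597 rad; t = (α − φ) mod 2π = 1.225159 rad, q = (φ − β) mod 2π = 2.637254 rad → L = 5.23·(1.225159 + 7.543017 + 2.637254) = 5.23·11.405431 = 59.650404 m
LSR: p² = d² − 2 + 2cos(α−β) + 2d(sin α + sin β) = 85.284797; p = √p² = 9.234977; φ = atan2(−cos α − cos β, d + sin α + sin β) − atan2(−2, p) = 0.276100 rad; t = (φ − α) mod 2π = 5.199529 rad, q = (φ − β) mod 2π = 2.778757 rad → L = 5.23·(5.199529 + 9.234977 + 2.778757) = 5.23·17.213263 = 90.025365 m
RSL: p² = d² − 2 + 2cos(α−β) − 2d(sin α + sin β) = 71.477103; p = √p² = 8.454413; φ = atan2(cos α + cos β, d − sin α − sin β) − atan2(2, p) = -0.300632 rad; t = (α − φ) mod 2π = 1.660388 rad, q = (β − φ) mod 2π = 4.081160 rad → L = 5.23·(1.660388 + 8.454413 + 4.081160) = 5.23·14.195962 = 74.244880 m
RLR: c = (6 − d² + 2cos(α−β) + 2d(sin α − sin β))/8 = -6.112139, |c| > 1 → infeasible
LRL: c = (6 − d² + 2cos(α−β) − 2d(sin α − sin β))/8 = -13.234363, |c| > 1 → infeasible
Shortest: RSR with L = 59.650404 m ≈ 59.6504 m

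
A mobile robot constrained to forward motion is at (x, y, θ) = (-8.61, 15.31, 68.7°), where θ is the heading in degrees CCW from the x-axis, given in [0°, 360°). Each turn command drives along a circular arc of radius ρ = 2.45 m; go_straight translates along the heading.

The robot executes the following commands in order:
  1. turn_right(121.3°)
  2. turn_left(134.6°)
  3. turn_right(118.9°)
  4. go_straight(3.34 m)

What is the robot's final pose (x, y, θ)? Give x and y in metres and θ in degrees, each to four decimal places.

set_pose: (x, y, θ) = (-8.6100, 15.3100, 68.7000°), ρ = 2.45
turn_right(121.3°): centre at ρ to the right, rotate −121.3° → (-4.3810, 15.9081, -52.6000° ≡ 307.4000°)
turn_left(134.6°): centre at ρ to the left, rotate +134.6° → (-0.0086, 17.0552, 442.0000° ≡ 82.0000°)
turn_right(118.9°): centre at ρ to the right, rotate −118.9° → (3.8886, 18.6735, -36.9000° ≡ 323.1000°)
go_straight(3.34): x += 3.34·cos θ, y += 3.34·sin θ → (6.5596, 16.6681, 323.1000°)

(6.5596, 16.6681, 323.1000°)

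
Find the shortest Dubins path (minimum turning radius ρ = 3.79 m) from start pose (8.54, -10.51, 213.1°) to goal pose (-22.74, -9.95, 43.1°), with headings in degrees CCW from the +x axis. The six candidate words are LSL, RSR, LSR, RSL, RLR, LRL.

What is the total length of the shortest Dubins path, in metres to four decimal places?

Let ψ = atan2(Δy, Δx) = atan2(0.56, -31.28) = 178.9744° be the start→goal bearing.
Normalize: d = |goal − start| / ρ = 31.285012/3.79 = 8.254621, α = (θ_start − ψ) mod 360° = 34.1256° = 0.595605 rad, β = (θ_goal − ψ) mod 360° = 224.1256° = 3.911730 rad.
Common terms: sin α = 0.561010, cos α = 0.827809, sin β = -0.696234, cos β = -0.717815, cos(α−β) = -0.984808, d² = 68.138763. Work in radians in the unit-radius frame; every candidate has L = ρ·(t + p + q).
LSL: p² = 2 + d² − 2cos(α−β) + 2d(sin α − sin β) = 92.864519; p = √p² = 9.636624; φ = atan2(cos β − cos α, d + sin α − sin β) = -0.161086 rad; t = (φ − α) mod 2π = 5.526494 rad, q = (β − φ) mod 2π = 4.072817 rad → L = 3.79·(5.526494 + 9.636624 + 4.072817) = 3.79·19.235935 = 72.904193 m
RSR: p² = 2 + d² − 2cos(α−β) + 2d(sin β − sin α) = 51.352238; p = √p² = 7.166048; φ = atan2(cos α − cos β, d − sin α + sin β) = 0.217395 rad; t = (α − φ) mod 2π = 0.378209 rad, q = (φ − β) mod 2π = 2.588850 rad → L = 3.79·(0.378209 + 7.166048 + 2.588850) = 3.79·10.133107 = 38.404477 m
LSR: p² = d² − 2 + 2cos(α−β) + 2d(sin α + sin β) = 61.936692; p = √p² = 7.869987; φ = atan2(−cos α − cos β, d + sin α + sin β) − atan2(−2, p) = 0.235316 rad; t = (φ − α) mod 2π = 5.922896 rad, q = (φ − β) mod 2π = 2.606770 rad → L = 3.79·(5.922896 + 7.869987 + 2.606770) = 3.79·16.399653 = 62.154686 m
RSL: p² = d² − 2 + 2cos(α−β) − 2d(sin α + sin β) = 66.401602; p = √p² = 8.148718; φ = atan2(cos α + cos β, d − sin α − sin β) − atan2(2, p) = -0.227570 rad; t = (α − φ) mod 2π = 0.823175 rad, q = (β − φ) mod 2π = 4.139301 rad → L = 3.79·(0.823175 + 8.148718 + 4.139301) = 3.79·13.111193 = 49.691423 m
RLR: c = (6 − d² + 2cos(α−β) + 2d(sin α − sin β))/8 = -5.419030, |c| > 1 → infeasible
LRL: c = (6 − d² + 2cos(α−β) − 2d(sin α − sin β))/8 = -10.608065, |c| > 1 → infeasible
Shortest: RSR with L = 38.404477 m ≈ 38.4045 m

38.4045 m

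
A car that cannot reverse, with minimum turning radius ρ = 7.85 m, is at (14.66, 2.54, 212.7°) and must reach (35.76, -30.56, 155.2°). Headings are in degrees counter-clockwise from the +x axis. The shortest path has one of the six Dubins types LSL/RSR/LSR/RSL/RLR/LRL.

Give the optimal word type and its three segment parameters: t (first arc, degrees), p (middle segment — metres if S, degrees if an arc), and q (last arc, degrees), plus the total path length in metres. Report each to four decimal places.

Let ψ = atan2(Δy, Δx) = atan2(-33.10, 21.10) = -57.4840° be the start→goal bearing.
Normalize: d = |goal − start| / ρ = 39.253280/7.85 = 5.000418, α = (θ_start − ψ) mod 360° = 270.1840° = 4.715601 rad, β = (θ_goal − ψ) mod 360° = 212.6840° = 3.712037 rad.
Common terms: sin α = -0.999995, cos α = 0.003212, sin β = -0.540006, cos β = -0.841661, cos(α−β) = 0.537300, d² = 25.004179. Work in radians in the unit-radius frame; every candidate has L = ρ·(t + p + q).
LSL: p² = 2 + d² − 2cos(α−β) + 2d(sin α − sin β) = 21.329304; p = √p² = 4.618366; φ = atan2(cos β − cos α, d + sin α − sin β) = -0.183974 rad; t = (φ − α) mod 2π = 1.383611 rad, q = (β − φ) mod 2π = 3.896010 rad → L = 7.85·(1.383611 + 4.618366 + 3.896010) = 7.85·9.897987 = 77.699197 m
RSR: p² = 2 + d² − 2cos(α−β) + 2d(sin β − sin α) = 30.529855; p = √p² = 5.525383; φ = atan2(cos α − cos β, d − sin α + sin β) = 0.153510 rad; t = (α − φ) mod 2π = 4.562091 rad, q = (φ − β) mod 2π = 2.724659 rad → L = 7.85·(4.562091 + 5.525383 + 2.724659) = 7.85·12.812132 = 100.575240 m
LSR: p² = d² − 2 + 2cos(α−β) + 2d(sin α + sin β) = 8.677485; p = √p² = 2.945757; φ = atan2(−cos α − cos β, d + sin α + sin β) − atan2(−2, p) = 0.834169 rad; t = (φ − α) mod 2π = 2.401754 rad, q = (φ − β) mod 2π = 3.405318 rad → L = 7.85·(2.401754 + 2.945757 + 3.405318) = 7.85·8.752829 = 68.709705 m
RSL: p² = d² − 2 + 2cos(α−β) − 2d(sin α + sin β) = 39.480070; p = √p² = 6.283317; φ = atan2(cos α + cos β, d − sin α − sin β) − atan2(2, p) = -0.435663 rad; t = (α − φ) mod 2π = 5.151264 rad, q = (β − φ) mod 2π = 4.147699 rad → L = 7.85·(5.151264 + 6.283317 + 4.147699) = 7.85·15.582280 = 122.320895 m
RLR: c = (6 − d² + 2cos(α−β) + 2d(sin α − sin β))/8 = -2.816232, |c| > 1 → infeasible
LRL: c = (6 − d² + 2cos(α−β) − 2d(sin α − sin β))/8 = -1.666163, |c| > 1 → infeasible
Shortest: LSR with L = 68.709705 m ≈ 68.7097 m
Convert LSR to answer units (arcs ×180/π): t = 2.401754·180/π = 137.6103°, p = ρ·p = 7.85·2.945757 = 23.1242 m, q = 3.405318·180/π = 195.1103°, L = 68.7097 m.

LSR: t = 137.6103°, p = 23.1242 m, q = 195.1103°, L = 68.7097 m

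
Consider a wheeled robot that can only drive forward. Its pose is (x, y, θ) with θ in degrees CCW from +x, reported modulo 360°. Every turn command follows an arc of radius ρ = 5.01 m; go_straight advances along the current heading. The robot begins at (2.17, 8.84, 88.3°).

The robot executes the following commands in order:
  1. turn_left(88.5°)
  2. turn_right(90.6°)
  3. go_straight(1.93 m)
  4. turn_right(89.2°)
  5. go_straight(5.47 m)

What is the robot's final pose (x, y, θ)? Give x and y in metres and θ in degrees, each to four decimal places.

(3.5742, 25.6356, 357.0000°)

set_pose: (x, y, θ) = (2.1700, 8.8400, 88.3000°), ρ = 5.01
turn_left(88.5°): centre at ρ to the left, rotate +88.5° → (-2.5581, 13.9908, 176.8000°)
turn_right(90.6°): centre at ρ to the right, rotate −90.6° → (-7.2774, 19.3250, 86.2000°)
go_straight(1.93): x += 1.93·cos θ, y += 1.93·sin θ → (-7.1495, 21.2508, 86.2000°)
turn_right(89.2°): centre at ρ to the right, rotate −89.2° → (-1.8884, 25.9219, -3.0000° ≡ 357.0000°)
go_straight(5.47): x += 5.47·cos θ, y += 5.47·sin θ → (3.5742, 25.6356, 357.0000°)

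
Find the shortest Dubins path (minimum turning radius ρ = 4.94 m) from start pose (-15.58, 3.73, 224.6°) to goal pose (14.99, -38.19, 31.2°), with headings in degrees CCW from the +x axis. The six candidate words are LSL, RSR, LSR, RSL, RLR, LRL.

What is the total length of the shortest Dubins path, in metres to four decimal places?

56.4402 m

Let ψ = atan2(Δy, Δx) = atan2(-41.92, 30.57) = -53.8987° be the start→goal bearing.
Normalize: d = |goal − start| / ρ = 51.882669/4.94 = 10.502564, α = (θ_start − ψ) mod 360° = 278.4987° = 4.860720 rad, β = (θ_goal − ψ) mod 360° = 85.0987° = 1.485253 rad.
Common terms: sin α = -0.989019, cos α = 0.147788, sin β = 0.996343, cos β = 0.085439, cos(α−β) = -0.972776, d² = 110.303861. Work in radians in the unit-radius frame; every candidate has L = ρ·(t + p + q).
LSL: p² = 2 + d² − 2cos(α−β) + 2d(sin α − sin β) = 72.546617; p = √p² = 8.517430; φ = atan2(cos β − cos α, d + sin α − sin β) = -0.007320 rad; t = (φ − α) mod 2π = 1.415145 rad, q = (β − φ) mod 2π = 1.492573 rad → L = 4.94·(1.415145 + 8.517430 + 1.492573) = 4.94·11.425149 = 56.440235 m
RSR: p² = 2 + d² − 2cos(α−β) + 2d(sin β − sin α) = 155.952209; p = √p² = 12.488083; φ = atan2(cos α − cos β, d − sin α + sin β) = 0.004993 rad; t = (α − φ) mod 2π = 4.855727 rad, q = (φ − β) mod 2π = 4.802925 rad → L = 4.94·(4.855727 + 12.488083 + 4.802925) = 4.94·22.146735 = 109.404870 m
LSR: p² = d² − 2 + 2cos(α−β) + 2d(sin α + sin β) = 106.512157; p = √p² = 10.320473; φ = atan2(−cos α − cos β, d + sin α + sin β) − atan2(−2, p) = 0.169229 rad; t = (φ − α) mod 2π = 1.591695 rad, q = (φ − β) mod 2π = 4.967161 rad → L = 4.94·(1.591695 + 10.320473 + 4.967161) = 4.94·16.879329 = 83.383885 m
RSL: p² = d² − 2 + 2cos(α−β) − 2d(sin α + sin β) = 106.204461; p = √p² = 10.305555; φ = atan2(cos α + cos β, d − sin α − sin β) − atan2(2, p) = -0.169469 rad; t = (α − φ) mod 2π = 5.030189 rad, q = (β − φ) mod 2π = 1.654722 rad → L = 4.94·(5.030189 + 10.305555 + 1.654722) = 4.94·16.990466 = 83.932901 m
RLR: c = (6 − d² + 2cos(α−β) + 2d(sin α − sin β))/8 = -18.494026, |c| > 1 → infeasible
LRL: c = (6 − d² + 2cos(α−β) − 2d(sin α − sin β))/8 = -8.068327, |c| > 1 → infeasible
Shortest: LSL with L = 56.440235 m ≈ 56.4402 m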